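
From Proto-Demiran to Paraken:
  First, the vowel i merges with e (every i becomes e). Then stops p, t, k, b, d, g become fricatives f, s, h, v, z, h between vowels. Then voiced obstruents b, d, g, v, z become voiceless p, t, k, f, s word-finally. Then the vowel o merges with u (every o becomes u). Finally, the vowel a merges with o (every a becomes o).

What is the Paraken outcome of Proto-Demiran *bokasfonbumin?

buhosfunbumen

Paraken: start from *bokasfonbumin.
  rule 1 (vowel merger): bokasfonbumin → bokasfonbumen
  rule 2 (intervocalic lenition): bokasfonbumen → bohasfonbumen
  rule 3: no change — bohasfonbumen
  rule 4 (vowel merger): bohasfonbumen → buhasfunbumen
  rule 5 (vowel merger): buhasfunbumen → buhosfunbumen
  ⇒ Paraken buhosfunbumen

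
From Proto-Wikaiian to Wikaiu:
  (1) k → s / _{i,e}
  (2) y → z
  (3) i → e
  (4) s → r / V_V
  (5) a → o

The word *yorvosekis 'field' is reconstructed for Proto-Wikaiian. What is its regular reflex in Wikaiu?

zorvoreres

Wikaiu: *yorvosekis
  yorvosekis → yorvosesis   [palatalisation]
  yorvosesis → zorvosesis   [unconditioned shift]
  zorvosesis → zorvoseses   [vowel merger]
  zorvoseses → zorvoreres   [rhotacism]
  zorvoreres (rule 5 does not apply)
  giving Wikaiu zorvoreres.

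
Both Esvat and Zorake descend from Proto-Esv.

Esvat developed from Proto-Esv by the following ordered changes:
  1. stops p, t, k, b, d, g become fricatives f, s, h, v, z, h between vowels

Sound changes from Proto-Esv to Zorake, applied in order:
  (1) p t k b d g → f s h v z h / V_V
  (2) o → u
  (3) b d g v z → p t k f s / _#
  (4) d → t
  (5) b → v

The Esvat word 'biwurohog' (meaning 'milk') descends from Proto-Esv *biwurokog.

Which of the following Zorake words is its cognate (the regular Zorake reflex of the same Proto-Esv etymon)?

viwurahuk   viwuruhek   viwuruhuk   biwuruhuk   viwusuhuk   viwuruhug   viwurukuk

Zorake: *biwurokog > biwurohog > biwuruhug > biwuruhuk > viwuruhuk  (by intervocalic lenition, vowel merger, final devoicing, unconditioned shift)
Among the options, 'viwuruhuk' alone shows every Zorake change applied in order.

viwuruhuk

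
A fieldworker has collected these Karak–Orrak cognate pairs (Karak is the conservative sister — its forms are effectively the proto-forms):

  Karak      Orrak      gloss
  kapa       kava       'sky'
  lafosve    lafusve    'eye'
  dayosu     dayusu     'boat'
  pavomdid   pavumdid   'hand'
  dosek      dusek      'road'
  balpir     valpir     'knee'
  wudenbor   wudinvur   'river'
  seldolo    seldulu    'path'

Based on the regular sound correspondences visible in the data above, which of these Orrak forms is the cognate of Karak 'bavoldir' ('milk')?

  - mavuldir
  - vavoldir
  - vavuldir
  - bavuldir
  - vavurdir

balpir ~ valpir — Karak b corresponds to Orrak v word-initially before a back vowel.
lafosve ~ lafusve, dayosu ~ dayusu — Karak o corresponds to Orrak u after a consonant, before a consonant other than r, m, n, p, b, f, v.
Applying these to Karak 'bavoldir':
  bavoldir → vavoldir   (b→v word-initially before a back vowel)
  vavoldir → vavuldir   (o→u after a consonant, before a consonant other than r, m, n, p, b, f, v)
So the Orrak cognate is 'vavuldir'.

vavuldir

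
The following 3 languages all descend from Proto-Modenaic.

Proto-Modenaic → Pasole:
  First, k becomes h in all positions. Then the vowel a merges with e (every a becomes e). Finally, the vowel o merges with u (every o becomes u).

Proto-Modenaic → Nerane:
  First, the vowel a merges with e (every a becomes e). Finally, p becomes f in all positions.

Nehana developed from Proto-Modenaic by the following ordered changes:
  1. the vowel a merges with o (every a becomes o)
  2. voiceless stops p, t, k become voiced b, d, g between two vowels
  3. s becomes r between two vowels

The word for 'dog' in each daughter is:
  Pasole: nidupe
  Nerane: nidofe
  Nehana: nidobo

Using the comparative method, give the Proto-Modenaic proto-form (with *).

*nidopa

Position 5: Pasole has p, Nerane has f, Nehana has b. Pasole preserves p here (none of its changes turn any other segment into p), so the proto-segment is *p.
Position 4: Pasole has u, Nerane has o, Nehana has o. Nerane preserves o here (none of its changes turn any other segment into o), so the proto-segment is *o.
This points to *nidopa. Verify forward in each daughter:
Pasole: start from *nidopa.
  rule 1: no change — nidopa
  rule 2 (vowel merger): nidopa → nidope
  rule 3 (vowel merger): nidope → nidupe
  ⇒ Pasole nidupe
Nerane: *nidopa > nidope > nidofe  (by vowel merger, unconditioned shift)
Nehana: start from *nidopa.
  rule 1 (vowel merger): nidopa → nidopo
  rule 2 (intervocalic voicing): nidopo → nidobo
  rule 3: no change — nidobo
  ⇒ Nehana nidobo
*nidopa is the unique common source.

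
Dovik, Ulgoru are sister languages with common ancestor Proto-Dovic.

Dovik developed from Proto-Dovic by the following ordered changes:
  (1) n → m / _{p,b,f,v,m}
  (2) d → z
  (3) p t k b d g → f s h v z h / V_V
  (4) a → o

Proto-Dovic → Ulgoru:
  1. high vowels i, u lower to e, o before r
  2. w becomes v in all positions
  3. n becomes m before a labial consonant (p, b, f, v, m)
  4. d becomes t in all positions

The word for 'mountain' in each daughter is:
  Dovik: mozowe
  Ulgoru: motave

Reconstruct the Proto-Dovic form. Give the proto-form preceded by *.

Position 5: Dovik has w, Ulgoru has v. Dovik preserves w here (none of its changes turn any other segment into w), so the proto-segment is *w.
Position 4: Dovik has o, Ulgoru has a. Ulgoru preserves a here (none of its changes turn any other segment into a), so the proto-segment is *a.
This points to *modawe. Verify forward in each daughter:
Dovik: start from *modawe.
  rule 1: no change — modawe
  rule 2 (unconditioned shift): modawe → mozawe
  rule 3: no change — mozawe
  rule 4 (vowel merger): mozawe → mozowe
  ⇒ Dovik mozowe
Ulgoru: *modawe > modave > motave  (by unconditioned shift, unconditioned shift)
Only *modawe yields all of Dovik mozowe, Ulgoru motave.

*modawe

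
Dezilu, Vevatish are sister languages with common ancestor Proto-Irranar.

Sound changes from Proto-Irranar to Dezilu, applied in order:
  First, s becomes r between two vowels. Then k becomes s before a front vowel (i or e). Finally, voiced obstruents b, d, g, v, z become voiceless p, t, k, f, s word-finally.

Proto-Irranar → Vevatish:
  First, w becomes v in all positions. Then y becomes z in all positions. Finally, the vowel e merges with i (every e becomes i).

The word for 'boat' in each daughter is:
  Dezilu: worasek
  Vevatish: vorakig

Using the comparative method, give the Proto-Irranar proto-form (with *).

*worakeg

Position 5: Dezilu has s, Vevatish has k. Vevatish preserves k here (none of its changes turn any other segment into k), so the proto-segment is *k.
Position 6: Dezilu has e, Vevatish has i. Dezilu preserves e here (none of its changes turn any other segment into e), so the proto-segment is *e.
Position 1: Dezilu has w, Vevatish has v. Dezilu preserves w here (none of its changes turn any other segment into w), so the proto-segment is *w.
Verify the candidate proto-form against each daughter:
Dezilu: start from *worakeg.
  rule 1: no change — worakeg
  rule 2 (palatalisation): worakeg → woraseg
  rule 3 (final devoicing): woraseg → worasek
  ⇒ Dezilu worasek
Vevatish: *worakeg
  worakeg → vorakeg   [unconditioned shift]
  vorakeg (rule 2 does not apply)
  vorakeg → vorakig   [vowel merger]
  giving Vevatish vorakig.
Only *worakeg yields all of Dezilu worasek, Vevatish vorakig.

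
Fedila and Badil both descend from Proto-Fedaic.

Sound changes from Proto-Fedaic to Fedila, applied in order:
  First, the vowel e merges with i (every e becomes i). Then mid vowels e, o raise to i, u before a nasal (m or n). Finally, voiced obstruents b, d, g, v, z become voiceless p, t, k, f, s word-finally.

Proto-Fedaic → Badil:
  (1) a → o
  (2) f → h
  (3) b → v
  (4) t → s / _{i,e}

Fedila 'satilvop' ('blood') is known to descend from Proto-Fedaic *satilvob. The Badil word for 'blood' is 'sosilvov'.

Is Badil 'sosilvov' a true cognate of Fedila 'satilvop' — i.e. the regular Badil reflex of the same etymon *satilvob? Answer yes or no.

yes

Derive the expected Badil reflex of *satilvob:
Badil: *satilvob
  satilvob → sotilvob   [vowel merger]
  sotilvob (rule 2 does not apply)
  sotilvob → sotilvov   [unconditioned shift]
  sotilvov → sosilvov   [palatalisation]
  giving Badil sosilvov.
Badil 'sosilvov' matches the regular reflex exactly, so the pair is cognate.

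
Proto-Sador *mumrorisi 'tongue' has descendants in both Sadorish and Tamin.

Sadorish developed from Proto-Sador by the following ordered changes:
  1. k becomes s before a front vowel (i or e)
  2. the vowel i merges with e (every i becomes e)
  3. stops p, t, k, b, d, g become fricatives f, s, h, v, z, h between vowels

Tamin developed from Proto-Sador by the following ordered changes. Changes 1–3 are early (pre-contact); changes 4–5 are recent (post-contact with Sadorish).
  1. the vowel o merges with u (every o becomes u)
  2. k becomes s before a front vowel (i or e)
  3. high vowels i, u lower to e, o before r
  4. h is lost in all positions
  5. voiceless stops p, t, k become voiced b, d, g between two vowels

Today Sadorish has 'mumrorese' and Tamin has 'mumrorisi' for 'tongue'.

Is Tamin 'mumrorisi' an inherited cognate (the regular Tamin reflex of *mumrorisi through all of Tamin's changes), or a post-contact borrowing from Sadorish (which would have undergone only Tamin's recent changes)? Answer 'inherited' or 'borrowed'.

If inherited, *mumrorisi would pass through all of Tamin's changes:
Tamin: *mumrorisi > mumrurisi > mumrorisi  (by vowel merger, pre-rhotic lowering)
If borrowed from Sadorish 'mumrorese' after the early changes, it would undergo only the recent ones:
  rule 4 (h-loss): no change (mumrorese)
  rule 5 (intervocalic voicing): no change (mumrorese)
  ⇒ as a loan: mumrorese
Tamin 'mumrorisi' matches the inherited outcome exactly, so it is an inherited cognate, not a loan.

inherited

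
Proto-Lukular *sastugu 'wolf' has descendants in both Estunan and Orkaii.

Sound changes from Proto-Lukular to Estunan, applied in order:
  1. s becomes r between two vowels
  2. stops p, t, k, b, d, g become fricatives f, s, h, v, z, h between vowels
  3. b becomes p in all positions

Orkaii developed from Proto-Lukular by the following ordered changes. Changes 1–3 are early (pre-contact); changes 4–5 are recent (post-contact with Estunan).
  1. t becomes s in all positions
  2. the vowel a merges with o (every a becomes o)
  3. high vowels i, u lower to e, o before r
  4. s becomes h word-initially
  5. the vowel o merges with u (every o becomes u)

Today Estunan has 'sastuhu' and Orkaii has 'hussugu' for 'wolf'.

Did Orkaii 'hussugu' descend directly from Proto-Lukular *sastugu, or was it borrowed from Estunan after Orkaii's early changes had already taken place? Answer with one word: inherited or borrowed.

If inherited, *sastugu would pass through all of Orkaii's changes:
Orkaii: *sastugu > sassugu > sossugu > hossugu > hussugu  (by unconditioned shift, vowel merger, debuccalisation, vowel merger)
If borrowed from Estunan 'sastuhu' after the early changes, it would undergo only the recent ones:
  rule 4 (debuccalisation): sastuhu → hastuhu
  rule 5 (vowel merger): no change (hastuhu)
  ⇒ as a loan: hastuhu
Orkaii 'hussugu' matches the inherited outcome exactly, so it is an inherited cognate, not a loan.

inherited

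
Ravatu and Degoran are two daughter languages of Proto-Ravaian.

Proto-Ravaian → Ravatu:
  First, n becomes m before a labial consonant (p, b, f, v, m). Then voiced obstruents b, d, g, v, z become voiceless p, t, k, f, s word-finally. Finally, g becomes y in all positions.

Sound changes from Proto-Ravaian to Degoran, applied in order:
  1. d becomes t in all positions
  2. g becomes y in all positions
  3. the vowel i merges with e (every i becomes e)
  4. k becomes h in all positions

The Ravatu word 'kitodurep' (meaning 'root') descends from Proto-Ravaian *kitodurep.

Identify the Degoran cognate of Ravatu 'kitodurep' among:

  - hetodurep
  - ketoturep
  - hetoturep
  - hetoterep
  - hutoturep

Degoran: *kitodurep > kitoturep > ketoturep > hetoturep  (by unconditioned shift, vowel merger, unconditioned shift)

hetoturep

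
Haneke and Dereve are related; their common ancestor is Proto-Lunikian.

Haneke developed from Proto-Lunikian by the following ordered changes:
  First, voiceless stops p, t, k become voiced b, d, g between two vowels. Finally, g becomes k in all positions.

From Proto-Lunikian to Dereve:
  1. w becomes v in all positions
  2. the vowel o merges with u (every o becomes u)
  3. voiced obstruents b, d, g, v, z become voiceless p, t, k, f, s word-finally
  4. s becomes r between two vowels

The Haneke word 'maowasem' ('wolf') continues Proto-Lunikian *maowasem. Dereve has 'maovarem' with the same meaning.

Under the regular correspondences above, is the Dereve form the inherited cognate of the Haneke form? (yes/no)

no

Derive the expected Dereve reflex of *maowasem:
Dereve: start from *maowasem.
  rule 1 (unconditioned shift): maowasem → maovasem
  rule 2 (vowel merger): maovasem → mauvasem
  rule 3: no change — mauvasem
  rule 4 (rhotacism): mauvasem → mauvarem
  ⇒ Dereve mauvarem
The regular Dereve reflex would be 'mauvarem', but the attested form is 'maovarem'. The correspondence is irregular, so they are not cognates (the Dereve form has a different source).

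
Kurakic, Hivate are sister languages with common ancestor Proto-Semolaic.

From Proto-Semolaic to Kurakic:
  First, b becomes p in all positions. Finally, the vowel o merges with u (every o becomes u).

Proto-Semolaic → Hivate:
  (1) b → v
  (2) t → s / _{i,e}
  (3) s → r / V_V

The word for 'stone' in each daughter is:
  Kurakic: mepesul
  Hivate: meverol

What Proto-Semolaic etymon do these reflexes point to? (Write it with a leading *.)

*mebesol

Position 5: Kurakic has s, Hivate has r. Kurakic preserves s here (none of its changes turn any other segment into s), so the proto-segment is *s.
Position 6: Kurakic has u, Hivate has o. Hivate preserves o here (none of its changes turn any other segment into o), so the proto-segment is *o.
This points to *mebesol. Verify forward in each daughter:
Kurakic: *mebesol
  mebesol → mepesol   [unconditioned shift]
  mepesol → mepesul   [vowel merger]
  giving Kurakic mepesul.
Hivate: *mebesol > mevesol > meverol  (by unconditioned shift, rhotacism)
No other proto-form is consistent with every reflex, so the reconstruction is *mebesol.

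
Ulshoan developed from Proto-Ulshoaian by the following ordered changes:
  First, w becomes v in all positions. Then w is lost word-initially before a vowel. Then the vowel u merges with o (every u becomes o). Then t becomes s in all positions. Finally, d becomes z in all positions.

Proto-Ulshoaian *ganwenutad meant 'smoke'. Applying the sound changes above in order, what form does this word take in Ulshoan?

Ulshoan: start from *ganwenutad.
  rule 1 (unconditioned shift): ganwenutad → ganvenutad
  rule 2: no change — ganvenutad
  rule 3 (vowel merger): ganvenutad → ganvenotad
  rule 4 (unconditioned shift): ganvenotad → ganvenosad
  rule 5 (unconditioned shift): ganvenosad → ganvenosaz
  ⇒ Ulshoan ganvenosaz

ganvenosaz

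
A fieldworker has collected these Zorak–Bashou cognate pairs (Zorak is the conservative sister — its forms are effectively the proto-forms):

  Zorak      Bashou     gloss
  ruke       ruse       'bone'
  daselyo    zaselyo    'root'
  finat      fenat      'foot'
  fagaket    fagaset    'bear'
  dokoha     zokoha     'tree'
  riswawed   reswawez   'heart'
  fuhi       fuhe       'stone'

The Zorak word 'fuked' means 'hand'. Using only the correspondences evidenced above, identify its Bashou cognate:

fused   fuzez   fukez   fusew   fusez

ruke ~ ruse, fagaket ~ fagaset — Zorak k corresponds to Bashou s between vowels (before a front vowel).
riswawed ~ reswawez — Zorak d corresponds to Bashou z word-finally.
Applying these to Zorak 'fuked':
  fuked → fused   (k→s between vowels (before a front vowel))
  fused → fusez   (d→z word-finally)
So the Bashou cognate is 'fusez'.

fusez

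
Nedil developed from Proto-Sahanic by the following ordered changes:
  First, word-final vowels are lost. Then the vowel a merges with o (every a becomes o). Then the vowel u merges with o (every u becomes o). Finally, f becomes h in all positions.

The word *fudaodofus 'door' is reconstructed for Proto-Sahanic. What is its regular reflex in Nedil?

Nedil: start from *fudaodofus.
  rule 1: no change — fudaodofus
  rule 2 (vowel merger): fudaodofus → fudoodofus
  rule 3 (vowel merger): fudoodofus → fodoodofos
  rule 4 (unconditioned shift): fodoodofos → hodoodohos
  ⇒ Nedil hodoodohos

hodoodohos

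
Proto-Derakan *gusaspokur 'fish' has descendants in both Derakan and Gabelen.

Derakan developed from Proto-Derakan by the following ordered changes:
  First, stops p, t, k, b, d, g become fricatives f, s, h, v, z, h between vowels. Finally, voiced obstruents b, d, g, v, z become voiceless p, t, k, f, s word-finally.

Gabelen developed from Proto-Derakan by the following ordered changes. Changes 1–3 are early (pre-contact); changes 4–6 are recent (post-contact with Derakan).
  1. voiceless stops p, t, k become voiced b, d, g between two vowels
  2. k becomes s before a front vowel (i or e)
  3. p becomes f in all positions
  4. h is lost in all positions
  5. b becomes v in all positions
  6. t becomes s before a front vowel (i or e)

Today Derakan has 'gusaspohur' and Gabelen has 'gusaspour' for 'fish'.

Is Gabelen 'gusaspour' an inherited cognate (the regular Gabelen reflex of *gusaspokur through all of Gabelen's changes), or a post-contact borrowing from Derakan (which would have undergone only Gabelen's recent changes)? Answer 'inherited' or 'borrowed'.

borrowed

If inherited, *gusaspokur would pass through all of Gabelen's changes:
Gabelen: *gusaspokur
  gusaspokur → gusaspogur   [intervocalic voicing]
  gusaspogur (rule 2 does not apply)
  gusaspogur → gusasfogur   [unconditioned shift]
  gusasfogur (rule 4 does not apply)
  gusasfogur (rule 5 does not apply)
  gusasfogur (rule 6 does not apply)
  giving Gabelen gusasfogur.
If borrowed from Derakan 'gusaspohur' after the early changes, it would undergo only the recent ones:
  rule 4 (h-loss): gusaspohur → gusaspour
  rule 5 (unconditioned shift): no change (gusaspour)
  rule 6 (palatalisation): no change (gusaspour)
  ⇒ as a loan: gusaspour
Gabelen 'gusaspour' matches the loan outcome 'gusaspour', not the inherited 'gusasfogur' — it skipped the early Gabelen changes, so it was borrowed from Derakan.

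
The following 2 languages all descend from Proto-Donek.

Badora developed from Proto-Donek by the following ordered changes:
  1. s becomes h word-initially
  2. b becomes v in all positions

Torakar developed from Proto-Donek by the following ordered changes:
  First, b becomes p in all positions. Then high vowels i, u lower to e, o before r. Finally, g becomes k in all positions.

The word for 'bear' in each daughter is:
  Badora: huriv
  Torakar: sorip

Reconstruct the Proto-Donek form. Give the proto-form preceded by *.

Position 2: Badora has u, Torakar has o. Badora preserves u here (none of its changes turn any other segment into u), so the proto-segment is *u.
Position 1: Badora has h, Torakar has s. Torakar preserves s here (none of its changes turn any other segment into s), so the proto-segment is *s.
Position 5: Badora has v, Torakar has p. Taking the neighbouring segments as reconstructed: Badora v could go back to *b or *v; Torakar p could go back to *p or *b — the one source consistent with every daughter is *b.
Verify the candidate proto-form against each daughter:
Badora: *surib
  surib → hurib   [debuccalisation]
  hurib → huriv   [unconditioned shift]
  giving Badora huriv.
Torakar: *surib > surip > sorip  (by unconditioned shift, pre-rhotic lowering)
Only *surib yields all of Badora huriv, Torakar sorip.

*surib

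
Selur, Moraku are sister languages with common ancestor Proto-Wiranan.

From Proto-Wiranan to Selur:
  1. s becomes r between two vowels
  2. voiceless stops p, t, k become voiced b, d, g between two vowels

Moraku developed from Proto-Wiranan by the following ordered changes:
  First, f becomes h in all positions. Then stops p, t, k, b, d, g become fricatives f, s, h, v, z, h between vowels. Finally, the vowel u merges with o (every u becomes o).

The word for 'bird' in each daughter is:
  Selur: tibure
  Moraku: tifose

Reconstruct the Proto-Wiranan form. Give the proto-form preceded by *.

Position 4: Selur has u, Moraku has o. Selur preserves u here (none of its changes turn any other segment into u), so the proto-segment is *u.
Position 5: Selur has r, Moraku has s. Taking the neighbouring segments as reconstructed: Selur r could go back to *s or *r; Moraku s could go back to *t or *s — the one source consistent with every daughter is *s.
This points to *tipuse. Verify forward in each daughter:
Selur: *tipuse > tipure > tibure  (by rhotacism, intervocalic voicing)
Moraku: *tipuse > tifuse > tifose  (by intervocalic lenition, vowel merger)
*tipuse is the unique common source.

*tipuse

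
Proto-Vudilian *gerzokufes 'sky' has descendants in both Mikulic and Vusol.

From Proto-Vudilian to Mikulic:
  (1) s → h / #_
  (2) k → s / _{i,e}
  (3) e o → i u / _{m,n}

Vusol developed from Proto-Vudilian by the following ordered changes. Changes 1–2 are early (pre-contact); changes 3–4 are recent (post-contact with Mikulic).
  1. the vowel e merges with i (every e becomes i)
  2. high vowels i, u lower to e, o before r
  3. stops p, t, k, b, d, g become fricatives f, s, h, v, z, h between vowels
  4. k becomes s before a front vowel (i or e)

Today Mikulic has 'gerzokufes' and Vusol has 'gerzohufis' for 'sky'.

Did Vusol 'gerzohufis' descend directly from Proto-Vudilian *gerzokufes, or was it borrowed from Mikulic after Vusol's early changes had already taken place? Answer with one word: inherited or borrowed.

If inherited, *gerzokufes would pass through all of Vusol's changes:
Vusol: start from *gerzokufes.
  rule 1 (vowel merger): gerzokufes → girzokufis
  rule 2 (pre-rhotic lowering): girzokufis → gerzokufis
  rule 3 (intervocalic lenition): gerzokufis → gerzohufis
  rule 4: no change — gerzohufis
  ⇒ Vusol gerzohufis
If borrowed from Mikulic 'gerzokufes' after the early changes, it would undergo only the recent ones:
  rule 3 (intervocalic lenition): gerzokufes → gerzohufes
  rule 4 (palatalisation): no change (gerzohufes)
  ⇒ as a loan: gerzohufes
Vusol 'gerzohufis' matches the inherited outcome exactly, so it is an inherited cognate, not a loan.

inherited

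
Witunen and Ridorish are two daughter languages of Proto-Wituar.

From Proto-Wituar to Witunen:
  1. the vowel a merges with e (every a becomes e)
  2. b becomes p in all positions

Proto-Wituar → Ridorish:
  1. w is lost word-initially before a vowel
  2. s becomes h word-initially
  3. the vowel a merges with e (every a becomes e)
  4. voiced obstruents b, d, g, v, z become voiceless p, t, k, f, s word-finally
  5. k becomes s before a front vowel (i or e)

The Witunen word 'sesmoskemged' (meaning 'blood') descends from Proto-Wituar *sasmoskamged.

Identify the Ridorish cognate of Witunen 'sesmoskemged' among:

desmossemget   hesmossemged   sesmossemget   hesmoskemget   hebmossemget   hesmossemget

hesmossemget

Ridorish: start from *sasmoskamged.
  rule 1: no change — sasmoskamged
  rule 2 (debuccalisation): sasmoskamged → hasmoskamged
  rule 3 (vowel merger): hasmoskamged → hesmoskemged
  rule 4 (final devoicing): hesmoskemged → hesmoskemget
  rule 5 (palatalisation): hesmoskemget → hesmossemget
  ⇒ Ridorish hesmossemget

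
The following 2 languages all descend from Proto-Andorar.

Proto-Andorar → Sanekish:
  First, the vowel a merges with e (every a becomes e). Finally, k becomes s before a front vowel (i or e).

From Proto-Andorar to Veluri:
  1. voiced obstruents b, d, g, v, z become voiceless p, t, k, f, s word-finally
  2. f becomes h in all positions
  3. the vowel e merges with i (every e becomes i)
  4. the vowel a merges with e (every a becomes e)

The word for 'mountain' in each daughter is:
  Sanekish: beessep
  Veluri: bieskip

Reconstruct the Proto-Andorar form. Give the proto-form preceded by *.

*beaskep

Position 6: Sanekish has e, Veluri has i. Taking the neighbouring segments as reconstructed: Sanekish e could go back to *a or *e; Veluri i could go back to *e or *i — the one source consistent with every daughter is *e.
Position 2: Sanekish has e, Veluri has i. Taking the neighbouring segments as reconstructed: Sanekish e could go back to *a or *e; Veluri i could go back to *e or *i — the one source consistent with every daughter is *e.
Position 5: Sanekish has s, Veluri has k. Taking the neighbouring segments as reconstructed: Sanekish s could go back to *k or *s; Veluri k can only go back to *k — the one source consistent with every daughter is *k.
The remaining positions agree across the daughters. Check the candidate against every language:
Sanekish: *beaskep
  beaskep → beeskep   [vowel merger]
  beeskep → beessep   [palatalisation]
  giving Sanekish beessep.
Veluri: start from *beaskep.
  rule 1: no change — beaskep
  rule 2: no change — beaskep
  rule 3 (vowel merger): beaskep → biaskip
  rule 4 (vowel merger): biaskip → bieskip
  ⇒ Veluri bieskip
No other proto-form is consistent with every reflex, so the reconstruction is *beaskep.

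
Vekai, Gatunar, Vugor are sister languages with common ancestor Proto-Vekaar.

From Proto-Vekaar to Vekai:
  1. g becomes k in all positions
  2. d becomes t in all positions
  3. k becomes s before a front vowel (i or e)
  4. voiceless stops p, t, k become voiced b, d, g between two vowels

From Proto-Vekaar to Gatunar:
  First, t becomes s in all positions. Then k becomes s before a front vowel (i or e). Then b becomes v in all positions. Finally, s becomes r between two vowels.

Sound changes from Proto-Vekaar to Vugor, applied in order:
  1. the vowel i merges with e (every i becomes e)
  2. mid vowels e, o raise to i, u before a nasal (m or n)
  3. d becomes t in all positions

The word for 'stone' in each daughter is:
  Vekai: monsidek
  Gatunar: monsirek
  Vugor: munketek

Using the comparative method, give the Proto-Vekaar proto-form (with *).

*monkitek

Position 5: Vekai has i, Gatunar has i, Vugor has e. Vekai preserves i here (none of its changes turn any other segment into i), so the proto-segment is *i.
Position 2: Vekai has o, Gatunar has o, Vugor has u. Vekai preserves o here (none of its changes turn any other segment into o), so the proto-segment is *o.
Position 4: Vekai has s, Gatunar has s, Vugor has k. Vugor preserves k here (none of its changes turn any other segment into k), so the proto-segment is *k.
Verify the candidate proto-form against each daughter:
Vekai: *monkitek > monsitek > monsidek  (by palatalisation, intervocalic voicing)
Gatunar: *monkitek
  monkitek → monkisek   [unconditioned shift]
  monkisek → monsisek   [palatalisation]
  monsisek (rule 3 does not apply)
  monsisek → monsirek   [rhotacism]
  giving Gatunar monsirek.
Vugor: start from *monkitek.
  rule 1 (vowel merger): monkitek → monketek
  rule 2 (pre-nasal raising): monketek → munketek
  rule 3: no change — munketek
  ⇒ Vugor munketek
No other proto-form is consistent with every reflex, so the reconstruction is *monkitek.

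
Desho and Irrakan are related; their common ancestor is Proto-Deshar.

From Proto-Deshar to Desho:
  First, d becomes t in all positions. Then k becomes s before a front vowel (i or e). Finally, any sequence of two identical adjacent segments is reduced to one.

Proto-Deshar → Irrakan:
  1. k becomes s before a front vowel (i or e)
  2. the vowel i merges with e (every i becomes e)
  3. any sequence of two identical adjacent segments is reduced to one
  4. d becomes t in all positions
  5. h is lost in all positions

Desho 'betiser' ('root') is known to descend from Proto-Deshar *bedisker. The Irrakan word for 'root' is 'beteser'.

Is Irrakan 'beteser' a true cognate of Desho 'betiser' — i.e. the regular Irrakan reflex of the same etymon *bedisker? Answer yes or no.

Derive the expected Irrakan reflex of *bedisker:
Irrakan: *bedisker
  bedisker → bedisser   [palatalisation]
  bedisser → bedesser   [vowel merger]
  bedesser → bedeser   [degemination]
  bedeser → beteser   [unconditioned shift]
  beteser (rule 5 does not apply)
  giving Irrakan beteser.
Irrakan 'beteser' matches the regular reflex exactly, so the pair is cognate.

yes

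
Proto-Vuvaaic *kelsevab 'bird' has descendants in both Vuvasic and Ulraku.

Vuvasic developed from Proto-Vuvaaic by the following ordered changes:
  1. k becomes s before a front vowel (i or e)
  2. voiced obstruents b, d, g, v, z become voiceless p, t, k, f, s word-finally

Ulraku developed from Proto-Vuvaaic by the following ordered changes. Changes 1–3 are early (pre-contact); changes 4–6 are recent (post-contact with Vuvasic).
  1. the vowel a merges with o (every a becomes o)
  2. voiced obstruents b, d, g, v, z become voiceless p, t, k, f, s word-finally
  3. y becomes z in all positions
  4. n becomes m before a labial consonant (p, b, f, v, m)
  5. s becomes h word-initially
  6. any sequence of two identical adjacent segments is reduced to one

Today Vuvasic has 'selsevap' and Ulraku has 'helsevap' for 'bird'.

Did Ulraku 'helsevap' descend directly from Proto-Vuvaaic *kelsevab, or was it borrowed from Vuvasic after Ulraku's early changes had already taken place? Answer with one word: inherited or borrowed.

borrowed

If inherited, *kelsevab would pass through all of Ulraku's changes:
Ulraku: start from *kelsevab.
  rule 1 (vowel merger): kelsevab → kelsevob
  rule 2 (final devoicing): kelsevob → kelsevop
  rule 3: no change — kelsevop
  rule 4: no change — kelsevop
  rule 5: no change — kelsevop
  rule 6: no change — kelsevop
  ⇒ Ulraku kelsevop
If borrowed from Vuvasic 'selsevap' after the early changes, it would undergo only the recent ones:
  rule 4 (nasal place assimilation): no change (selsevap)
  rule 5 (debuccalisation): selsevap → helsevap
  rule 6 (degemination): no change (helsevap)
  ⇒ as a loan: helsevap
Ulraku 'helsevap' matches the loan outcome 'helsevap', not the inherited 'kelsevop' — it skipped the early Ulraku changes, so it was borrowed from Vuvasic.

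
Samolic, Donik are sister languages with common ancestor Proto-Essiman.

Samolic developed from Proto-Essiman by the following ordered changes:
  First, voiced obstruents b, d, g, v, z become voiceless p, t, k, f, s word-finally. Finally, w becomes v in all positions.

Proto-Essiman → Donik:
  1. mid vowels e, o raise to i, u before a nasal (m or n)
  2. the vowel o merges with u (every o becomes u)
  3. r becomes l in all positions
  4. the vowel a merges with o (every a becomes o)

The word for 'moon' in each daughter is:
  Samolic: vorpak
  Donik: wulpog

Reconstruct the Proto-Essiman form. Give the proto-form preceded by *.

Position 2: Samolic has o, Donik has u. Samolic preserves o here (none of its changes turn any other segment into o), so the proto-segment is *o.
Position 6: Samolic has k, Donik has g. Donik preserves g here (none of its changes turn any other segment into g), so the proto-segment is *g.
Position 1: Samolic has v, Donik has w. Donik preserves w here (none of its changes turn any other segment into w), so the proto-segment is *w.
Verify the candidate proto-form against each daughter:
Samolic: *worpag
  worpag → worpak   [final devoicing]
  worpak → vorpak   [unconditioned shift]
  giving Samolic vorpak.
Donik: *worpag > wurpag > wulpag > wulpog  (by vowel merger, unconditioned shift, vowel merger)
Only *worpag yields all of Samolic vorpak, Donik wulpog.

*worpag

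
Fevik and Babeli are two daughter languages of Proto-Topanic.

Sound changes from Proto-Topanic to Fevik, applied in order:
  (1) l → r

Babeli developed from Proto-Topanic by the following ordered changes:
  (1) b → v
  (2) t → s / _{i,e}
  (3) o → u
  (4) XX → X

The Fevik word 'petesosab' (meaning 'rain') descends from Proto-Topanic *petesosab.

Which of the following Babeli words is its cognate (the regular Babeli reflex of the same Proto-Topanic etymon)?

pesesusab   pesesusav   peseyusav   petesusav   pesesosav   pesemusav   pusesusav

pesesusav

Babeli: *petesosab
  petesosab → petesosav   [unconditioned shift]
  petesosav → pesesosav   [palatalisation]
  pesesosav → pesesusav   [vowel merger]
  pesesusav (rule 4 does not apply)
  giving Babeli pesesusav.
Only 'pesesusav' matches the regular Babeli development of *petesosab.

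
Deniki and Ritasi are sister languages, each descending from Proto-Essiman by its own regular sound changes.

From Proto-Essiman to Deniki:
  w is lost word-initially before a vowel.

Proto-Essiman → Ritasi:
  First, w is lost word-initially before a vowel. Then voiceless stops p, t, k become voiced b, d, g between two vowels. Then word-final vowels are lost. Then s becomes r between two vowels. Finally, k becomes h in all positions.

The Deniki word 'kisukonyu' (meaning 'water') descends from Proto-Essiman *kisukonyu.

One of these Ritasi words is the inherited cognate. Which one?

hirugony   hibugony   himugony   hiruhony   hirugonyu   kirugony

Ritasi: start from *kisukonyu.
  rule 1: no change — kisukonyu
  rule 2 (intervocalic voicing): kisukonyu → kisugonyu
  rule 3 (apocope): kisugonyu → kisugony
  rule 4 (rhotacism): kisugony → kirugony
  rule 5 (unconditioned shift): kirugony → hirugony
  ⇒ Ritasi hirugony
Only 'hirugony' matches the regular Ritasi development of *kisukonyu.

hirugony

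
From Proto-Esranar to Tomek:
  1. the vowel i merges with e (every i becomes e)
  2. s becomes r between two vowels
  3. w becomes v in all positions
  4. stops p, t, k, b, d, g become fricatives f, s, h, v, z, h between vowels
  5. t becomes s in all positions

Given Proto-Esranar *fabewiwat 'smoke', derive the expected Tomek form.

favevevas

Tomek: *fabewiwat > fabewewat > fabevevat > favevevat > favevevas  (by vowel merger, unconditioned shift, intervocalic lenition, unconditioned shift)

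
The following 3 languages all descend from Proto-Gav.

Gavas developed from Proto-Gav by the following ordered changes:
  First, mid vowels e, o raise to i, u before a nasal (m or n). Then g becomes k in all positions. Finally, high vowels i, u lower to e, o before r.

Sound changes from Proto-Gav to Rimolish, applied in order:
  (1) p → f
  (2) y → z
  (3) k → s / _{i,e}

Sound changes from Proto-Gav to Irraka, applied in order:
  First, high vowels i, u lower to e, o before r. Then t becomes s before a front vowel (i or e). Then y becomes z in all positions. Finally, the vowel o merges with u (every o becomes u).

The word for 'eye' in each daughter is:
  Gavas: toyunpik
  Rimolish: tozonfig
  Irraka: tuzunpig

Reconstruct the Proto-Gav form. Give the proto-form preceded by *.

Position 6: Gavas has p, Rimolish has f, Irraka has p. Gavas preserves p here (none of its changes turn any other segment into p), so the proto-segment is *p.
Position 3: Gavas has y, Rimolish has z, Irraka has z. Gavas preserves y here (none of its changes turn any other segment into y), so the proto-segment is *y.
Verify the candidate proto-form against each daughter:
Gavas: *toyonpig > toyunpig > toyunpik  (by pre-nasal raising, unconditioned shift)
Rimolish: *toyonpig > toyonfig > tozonfig  (by unconditioned shift, unconditioned shift)
Irraka: *toyonpig
  toyonpig (rule 1 does not apply)
  toyonpig (rule 2 does not apply)
  toyonpig → tozonpig   [unconditioned shift]
  tozonpig → tuzunpig   [vowel merger]
  giving Irraka tuzunpig.
*toyonpig is the unique common source.

*toyonpig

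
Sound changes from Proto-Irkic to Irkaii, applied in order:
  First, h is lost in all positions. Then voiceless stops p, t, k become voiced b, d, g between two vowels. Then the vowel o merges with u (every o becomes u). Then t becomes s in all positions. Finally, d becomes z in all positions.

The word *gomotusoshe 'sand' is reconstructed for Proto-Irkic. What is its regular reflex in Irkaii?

gumuzususe

Irkaii: *gomotusoshe > gomotusose > gomodusose > gumudususe > gumuzususe  (by h-loss, intervocalic voicing, vowel merger, unconditioned shift)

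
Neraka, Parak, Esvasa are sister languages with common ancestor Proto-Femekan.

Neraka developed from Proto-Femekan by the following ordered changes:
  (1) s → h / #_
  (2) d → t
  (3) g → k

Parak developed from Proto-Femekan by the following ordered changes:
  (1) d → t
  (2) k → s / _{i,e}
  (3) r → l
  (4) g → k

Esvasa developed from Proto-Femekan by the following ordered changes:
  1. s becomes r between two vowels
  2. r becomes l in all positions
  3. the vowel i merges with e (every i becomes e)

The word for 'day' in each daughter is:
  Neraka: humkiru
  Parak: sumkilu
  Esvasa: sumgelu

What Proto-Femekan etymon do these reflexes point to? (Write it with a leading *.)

*sumgiru

Position 4: Neraka has k, Parak has k, Esvasa has g. Esvasa preserves g here (none of its changes turn any other segment into g), so the proto-segment is *g.
Position 5: Neraka has i, Parak has i, Esvasa has e. Neraka preserves i here (none of its changes turn any other segment into i), so the proto-segment is *i.
Position 1: Neraka has h, Parak has s, Esvasa has s. Esvasa preserves s here (none of its changes turn any other segment into s), so the proto-segment is *s.
This points to *sumgiru. Verify forward in each daughter:
Neraka: *sumgiru > humgiru > humkiru  (by debuccalisation, unconditioned shift)
Parak: start from *sumgiru.
  rule 1: no change — sumgiru
  rule 2: no change — sumgiru
  rule 3 (unconditioned shift): sumgiru → sumgilu
  rule 4 (unconditioned shift): sumgilu → sumkilu
  ⇒ Parak sumkilu
Esvasa: *sumgiru > sumgilu > sumgelu  (by unconditioned shift, vowel merger)
*sumgiru is the unique common source.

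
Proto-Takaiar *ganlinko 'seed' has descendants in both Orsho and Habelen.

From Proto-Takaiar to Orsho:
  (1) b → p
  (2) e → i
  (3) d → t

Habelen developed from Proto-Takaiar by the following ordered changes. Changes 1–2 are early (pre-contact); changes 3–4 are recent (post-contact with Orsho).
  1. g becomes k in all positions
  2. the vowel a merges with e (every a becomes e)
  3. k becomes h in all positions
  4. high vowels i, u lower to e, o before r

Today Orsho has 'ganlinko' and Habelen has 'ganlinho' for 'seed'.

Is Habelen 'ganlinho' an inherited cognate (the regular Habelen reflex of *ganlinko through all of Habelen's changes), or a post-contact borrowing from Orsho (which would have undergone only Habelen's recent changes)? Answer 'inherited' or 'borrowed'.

borrowed

If inherited, *ganlinko would pass through all of Habelen's changes:
Habelen: start from *ganlinko.
  rule 1 (unconditioned shift): ganlinko → kanlinko
  rule 2 (vowel merger): kanlinko → kenlinko
  rule 3 (unconditioned shift): kenlinko → henlinho
  rule 4: no change — henlinho
  ⇒ Habelen henlinho
If borrowed from Orsho 'ganlinko' after the early changes, it would undergo only the recent ones:
  rule 3 (unconditioned shift): ganlinko → ganlinho
  rule 4 (pre-rhotic lowering): no change (ganlinho)
  ⇒ as a loan: ganlinho
Habelen 'ganlinho' matches the loan outcome 'ganlinho', not the inherited 'henlinho' — it skipped the early Habelen changes, so it was borrowed from Orsho.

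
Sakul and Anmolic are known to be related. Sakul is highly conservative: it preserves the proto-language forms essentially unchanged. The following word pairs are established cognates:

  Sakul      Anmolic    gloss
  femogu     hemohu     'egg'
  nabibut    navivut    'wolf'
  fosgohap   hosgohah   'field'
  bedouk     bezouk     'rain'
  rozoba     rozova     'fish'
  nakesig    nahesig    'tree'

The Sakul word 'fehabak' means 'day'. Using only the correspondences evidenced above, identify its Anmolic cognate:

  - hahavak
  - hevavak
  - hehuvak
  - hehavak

hehavak

femogu ~ hemohu — Sakul f corresponds to Anmolic h word-initially before a front vowel.
rozoba ~ rozova — Sakul b corresponds to Anmolic v between vowels (before a back vowel).
Applying these to Sakul 'fehabak':
  fehabak → hehabak   (f→h word-initially before a front vowel)
  hehabak → hehavak   (b→v between vowels (before a back vowel))
So the Anmolic cognate is 'hehavak'.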